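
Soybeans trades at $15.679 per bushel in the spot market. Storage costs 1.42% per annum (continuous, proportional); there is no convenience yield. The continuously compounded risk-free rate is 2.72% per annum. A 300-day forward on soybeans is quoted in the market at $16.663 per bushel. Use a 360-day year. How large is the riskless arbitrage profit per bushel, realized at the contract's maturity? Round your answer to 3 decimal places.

$0.434 per bushel

Fair forward: F* = S·e^(carry·T), with carry = (r + u) = 0.0272 + 0.0142 = 0.0414
F* = 15.679 · e^(0.0414 × 300/360) = 15.679 · e^0.034500 = 15.679 × 1.035102 = $16.2294
Market $16.663 > fair $16.2294: forward overpriced → cash-and-carry (buy spot, short the forward).
At maturity, profit = |F_mkt − F*| = |16.663 − 16.2294| = $0.434 per bushel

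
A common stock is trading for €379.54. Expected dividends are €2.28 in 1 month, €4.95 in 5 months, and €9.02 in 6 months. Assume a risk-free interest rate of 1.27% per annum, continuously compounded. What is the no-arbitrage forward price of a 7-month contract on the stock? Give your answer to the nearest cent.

€366.08

PV(dividends) I = 2.28·e^(−0.0127·1/12) + 4.95·e^(−0.0127·5/12) + 9.02·e^(−0.0127·6/12)
I = 2.2776 + 4.9239 + 8.9629 = 16.1644
F = (S − I)·e^(rT) = (379.54 − 16.1644) · e^(0.0127·7/12)
= 363.3756 · e^0.007408 = 363.3756 × 1.007436 = €366.08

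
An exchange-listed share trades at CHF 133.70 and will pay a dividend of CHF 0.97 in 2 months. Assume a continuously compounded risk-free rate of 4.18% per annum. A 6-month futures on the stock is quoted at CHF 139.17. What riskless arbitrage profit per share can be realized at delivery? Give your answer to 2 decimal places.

CHF 3.63 per share

PV(dividends) I = 0.97·e^(−0.0418·2/12) = 0.9633
Fair futures F* = (S − I)·e^(rT) = (133.70 − 0.9633)·e^0.020900 = 132.7367 × 1.021120 = 135.5401
Market CHF 139.17 > fair 135.5401: forward overpriced → cash-and-carry (borrow at r, buy the stock and collect the dividends, short the forward).
Profit at T = |F_mkt − F*| = |139.17 − 135.5401| = CHF 3.63 per share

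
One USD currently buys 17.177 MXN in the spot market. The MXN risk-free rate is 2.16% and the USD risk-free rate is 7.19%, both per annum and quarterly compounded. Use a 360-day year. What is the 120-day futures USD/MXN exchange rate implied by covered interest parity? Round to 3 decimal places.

By covered interest parity, F = S · (1+r_MXN/4)^(4T) / (1+r_USD/4)^(4T)
= 17.177 × 1.007206 / 1.024038 = 17.177 × 0.983563
F = 16.895 MXN per USD

16.895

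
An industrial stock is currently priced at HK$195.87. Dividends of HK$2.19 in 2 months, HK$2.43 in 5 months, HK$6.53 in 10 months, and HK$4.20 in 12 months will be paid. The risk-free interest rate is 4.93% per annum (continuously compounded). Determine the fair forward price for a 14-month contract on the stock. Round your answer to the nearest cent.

HK$191.77

PV(dividends) I = 2.19·e^(−0.0493·2/12) + 2.43·e^(−0.0493·5/12) + 6.53·e^(−0.0493·10/12) + 4.20·e^(−0.0493·12/12)
I = 2.1721 + 2.3806 + 6.2672 + 3.9980 = 14.8179
F = (S − I)·e^(rT) = (195.87 − 14.8179) · e^(0.0493·14/12)
= 181.0521 · e^0.057517 = 181.0521 × 1.059203 = HK$191.77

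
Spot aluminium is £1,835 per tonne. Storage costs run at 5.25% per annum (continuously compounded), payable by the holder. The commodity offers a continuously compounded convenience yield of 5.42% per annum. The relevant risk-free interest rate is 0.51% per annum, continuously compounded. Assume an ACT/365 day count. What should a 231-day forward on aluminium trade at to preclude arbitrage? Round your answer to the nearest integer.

£1,839 per tonne

Net carry = r + u − y = 0.0051 + 0.0525 − 0.0542 = 0.0034
F = S·e^((r+u−y)T) = 1835 · e^(0.0034 × 231/365) = 1835 · e^0.002152
= 1835 × 1.002154 = £1,839 per tonne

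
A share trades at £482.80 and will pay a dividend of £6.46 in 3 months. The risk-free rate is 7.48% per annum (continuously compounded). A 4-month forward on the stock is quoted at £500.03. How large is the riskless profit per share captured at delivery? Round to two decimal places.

PV(dividends) I = 6.46·e^(−0.0748·3/12) = 6.3403
Fair forward F* = (S − I)·e^(rT) = (482.80 − 6.3403)·e^0.024933 = 476.4597 × 1.025246 = 488.4884
Market £500.03 > fair 488.4884: forward overpriced → cash-and-carry (borrow at r, buy the stock and collect the dividends, short the forward).
Profit at T = |F_mkt − F*| = |500.03 − 488.4884| = £11.54 per share

£11.54 per share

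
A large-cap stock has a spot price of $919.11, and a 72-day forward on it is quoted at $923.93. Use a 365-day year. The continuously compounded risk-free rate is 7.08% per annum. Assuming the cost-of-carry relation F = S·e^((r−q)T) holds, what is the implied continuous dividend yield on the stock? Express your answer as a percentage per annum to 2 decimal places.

From F = S·e^((r−q)T): (r − q) = ln(F/S)/T
ln(923.93/919.11) = ln(1.005244) = 0.005230
(r − q) = 0.005230 / (72/365) = 0.026513
q = r − ln(F/S)/T = 0.0708 − 0.026513 = 0.044287
q = 4.43%

4.43%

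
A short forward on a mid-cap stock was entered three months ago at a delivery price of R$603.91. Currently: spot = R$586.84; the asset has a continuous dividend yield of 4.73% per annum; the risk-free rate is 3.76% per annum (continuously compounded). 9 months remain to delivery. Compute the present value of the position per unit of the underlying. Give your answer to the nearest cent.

R$20.73

Current fair forward for the remaining 9 months: F = S·e^((r − q)·T), (r − q) = 0.0376 − 0.0473 = -0.0097
F = 586.84 · e^(-0.0097 × 9/12) = 586.84 × 0.992751 = 582.5860
Value of long forward = (F − K)·e^(−rT) = (582.5860 − 603.91) · e^(−0.0376·9/12)
= -21.3240 × 0.972194 = -20.73
Short position value = −(long value) = R$20.73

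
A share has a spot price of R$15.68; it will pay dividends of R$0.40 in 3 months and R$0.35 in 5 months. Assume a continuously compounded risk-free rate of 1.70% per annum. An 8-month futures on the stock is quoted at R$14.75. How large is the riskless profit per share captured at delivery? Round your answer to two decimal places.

PV(dividends) I = 0.40·e^(−0.0170·3/12) + 0.35·e^(−0.0170·5/12) = 0.7458
Fair futures F* = (S − I)·e^(rT) = (15.68 − 0.7458)·e^0.011333 = 14.9342 × 1.011397 = 15.1044
Market R$14.75 < fair 15.1044: forward underpriced → reverse cash-and-carry (short the stock, invest proceeds at r, pay the dividends, go long the forward).
Profit at T = |F_mkt − F*| = |14.75 − 15.1044| = R$0.35 per share

R$0.35 per share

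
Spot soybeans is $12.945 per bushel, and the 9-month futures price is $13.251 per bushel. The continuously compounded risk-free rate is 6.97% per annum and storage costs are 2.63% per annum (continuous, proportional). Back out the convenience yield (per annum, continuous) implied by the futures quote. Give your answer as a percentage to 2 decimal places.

F = S·e^((r+u−y)T) ⇒ (r+u−y) = ln(F/S)/T
ln(13.251/12.945) = 0.023363; /T ⇒ 0.031151
y = r + u − ln(F/S)/T = 0.0697 + 0.0263 − 0.031151 = 0.064849
y = 6.48%

6.48%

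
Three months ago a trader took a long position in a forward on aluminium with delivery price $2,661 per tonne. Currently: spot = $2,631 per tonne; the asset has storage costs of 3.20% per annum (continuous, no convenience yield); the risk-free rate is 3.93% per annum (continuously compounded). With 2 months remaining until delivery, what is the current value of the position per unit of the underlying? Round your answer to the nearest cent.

Current fair forward for the remaining 2 months: F = S·e^((r + u)·T), (r + u) = 0.0393 + 0.0320 = 0.0713
F = 2631 · e^(0.0713 × 2/12) = 2631 × 1.01195422 = 2662.4516
Value of long forward = (F − K)·e^(−rT) = (2662.4516 − 2661) · e^(−0.0393·2/12)
= 1.4516 × 0.99347140 = 1.44

$1.44 per tonne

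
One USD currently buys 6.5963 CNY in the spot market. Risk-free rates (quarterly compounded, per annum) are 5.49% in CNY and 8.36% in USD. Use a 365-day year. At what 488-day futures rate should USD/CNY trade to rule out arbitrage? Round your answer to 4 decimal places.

By covered interest parity, F = S · (1+r_CNY/4)^(4T) / (1+r_USD/4)^(4T)
= 6.5963 × 1.075624 / 1.116970 = 6.5963 × 0.962984
F = 6.3521 CNY per USD

6.3521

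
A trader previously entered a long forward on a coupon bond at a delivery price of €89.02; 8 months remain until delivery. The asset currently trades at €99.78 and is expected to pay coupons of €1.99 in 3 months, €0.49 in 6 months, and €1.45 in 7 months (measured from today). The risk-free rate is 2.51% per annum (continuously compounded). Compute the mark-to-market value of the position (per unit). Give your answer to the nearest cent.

PV(remaining coupons) I = 1.99·e^(−0.0251·3/12) + 0.49·e^(−0.0251·6/12) + 1.45·e^(−0.0251·7/12) = 3.8904
Current forward F = (S − I)·e^(rT) = (99.78 − 3.8904)·e^(0.0251·8/12) = 95.8896 × 1.016874 = 97.5076
Value (long) = (F − K)·e^(−rT) = (97.5076 − 89.02) × 0.983406 = 8.3468
Value = €8.35

€8.35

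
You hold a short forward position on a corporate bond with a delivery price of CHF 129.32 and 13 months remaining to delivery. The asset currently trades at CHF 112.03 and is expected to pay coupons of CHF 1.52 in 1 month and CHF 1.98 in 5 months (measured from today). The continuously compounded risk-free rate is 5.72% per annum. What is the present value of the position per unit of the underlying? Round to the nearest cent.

CHF 12.97

PV(remaining coupons) I = 1.52·e^(−0.0572·1/12) + 1.98·e^(−0.0572·5/12) = 3.4461
Current forward F = (S − I)·e^(rT) = (112.03 − 3.4461)·e^(0.0572·13/12) = 108.5839 × 1.063927 = 115.5253
Value (long) = (F − K)·e^(−rT) = (115.5253 − 129.32) × 0.939914 = -12.9658
Short position value = −(long value) = CHF 12.97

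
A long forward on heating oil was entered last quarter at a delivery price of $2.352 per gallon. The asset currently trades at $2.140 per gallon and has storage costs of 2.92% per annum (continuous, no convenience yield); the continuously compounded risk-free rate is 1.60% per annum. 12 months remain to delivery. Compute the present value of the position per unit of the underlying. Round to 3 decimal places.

Current fair forward for the remaining 12 months: F = S·e^((r + u)·T), (r + u) = 0.0160 + 0.0292 = 0.0452
F = 2.140 · e^(0.0452 × 12/12) = 2.140 × 1.046237 = 2.2389
Value of long forward = (F − K)·e^(−rT) = (2.2389 − 2.352) · e^(−0.0160·12/12)
= -0.1131 × 0.984127 = -0.111

-$0.111 per gallon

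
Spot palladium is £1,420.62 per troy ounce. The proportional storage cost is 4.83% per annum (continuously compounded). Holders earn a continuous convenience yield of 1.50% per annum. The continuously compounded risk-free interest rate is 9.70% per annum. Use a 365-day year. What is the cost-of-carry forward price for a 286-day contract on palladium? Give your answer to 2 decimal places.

£1,573.33 per troy ounce

Net carry = r + u − y = 0.0970 + 0.0483 − 0.0150 = 0.1303
F = S·e^((r+u−y)T) = 1420.62 · e^(0.1303 × 286/365) = 1420.62 · e^0.10209808
= 1420.62 × 1.10749209 = £1,573.33 per troy ounce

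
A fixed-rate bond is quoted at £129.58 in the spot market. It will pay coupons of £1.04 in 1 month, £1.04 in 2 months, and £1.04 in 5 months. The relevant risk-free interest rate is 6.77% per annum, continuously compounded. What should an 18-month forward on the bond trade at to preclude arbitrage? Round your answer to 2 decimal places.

£140.03

PV(coupons) I = 1.04·e^(−0.0677·1/12) + 1.04·e^(−0.0677·2/12) + 1.04·e^(−0.0677·5/12)
I = 1.0341 + 1.0283 + 1.0111 = 3.0735
F = (S − I)·e^(rT) = (129.58 − 3.0735) · e^(0.0677·18/12)
= 126.5065 · e^0.101550 = 126.5065 × 1.106885 = £140.03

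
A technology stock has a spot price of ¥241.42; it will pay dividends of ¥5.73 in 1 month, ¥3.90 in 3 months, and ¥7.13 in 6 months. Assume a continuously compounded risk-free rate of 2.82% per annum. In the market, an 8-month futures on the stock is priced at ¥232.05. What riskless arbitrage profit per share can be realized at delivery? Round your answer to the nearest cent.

PV(dividends) I = 5.73·e^(−0.0282·1/12) + 3.90·e^(−0.0282·3/12) + 7.13·e^(−0.0282·6/12) = 16.6193
Fair futures F* = (S − I)·e^(rT) = (241.42 − 16.6193)·e^0.018800 = 224.8007 × 1.018978 = 229.0670
Market ¥232.05 > fair 229.0670: forward overpriced → cash-and-carry (borrow at r, buy the stock and collect the dividends, short the forward).
Profit at T = |F_mkt − F*| = |232.05 − 229.0670| = ¥2.98 per share

¥2.98 per share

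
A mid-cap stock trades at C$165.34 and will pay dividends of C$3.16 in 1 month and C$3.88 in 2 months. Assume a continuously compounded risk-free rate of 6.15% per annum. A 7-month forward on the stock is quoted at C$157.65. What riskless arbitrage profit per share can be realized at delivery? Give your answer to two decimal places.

C$6.49 per share

PV(dividends) I = 3.16·e^(−0.0615·1/12) + 3.88·e^(−0.0615·2/12) = 6.9843
Fair forward F* = (S − I)·e^(rT) = (165.34 − 6.9843)·e^0.035875 = 158.3557 × 1.036526 = 164.1398
Market C$157.65 < fair 164.1398: forward underpriced → reverse cash-and-carry (short the stock, invest proceeds at r, pay the dividends, go long the forward).
Profit at T = |F_mkt − F*| = |157.65 − 164.1398| = C$6.49 per share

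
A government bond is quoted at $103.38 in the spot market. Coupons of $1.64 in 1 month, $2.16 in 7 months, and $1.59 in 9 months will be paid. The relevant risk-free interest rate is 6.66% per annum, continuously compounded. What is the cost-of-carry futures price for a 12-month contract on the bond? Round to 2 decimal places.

PV(coupons) I = 1.64·e^(−0.0666·1/12) + 2.16·e^(−0.0666·7/12) + 1.59·e^(−0.0666·9/12)
I = 1.6309 + 2.0777 + 1.5125 = 5.2211
F = (S − I)·e^(rT) = (103.38 − 5.2211) · e^(0.0666·12/12)
= 98.1589 · e^0.066600 = 98.1589 × 1.068868 = $104.92

$104.92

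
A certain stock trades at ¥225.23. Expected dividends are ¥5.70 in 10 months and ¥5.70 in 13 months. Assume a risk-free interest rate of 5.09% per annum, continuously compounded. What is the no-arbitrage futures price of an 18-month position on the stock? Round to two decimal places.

PV(dividends) I = 5.70·e^(−0.0509·10/12) + 5.70·e^(−0.0509·13/12)
I = 5.4633 + 5.3942 = 10.8575
F = (S − I)·e^(rT) = (225.23 − 10.8575) · e^(0.0509·18/12)
= 214.3725 · e^0.076350 = 214.3725 × 1.079340 = ¥231.38

¥231.38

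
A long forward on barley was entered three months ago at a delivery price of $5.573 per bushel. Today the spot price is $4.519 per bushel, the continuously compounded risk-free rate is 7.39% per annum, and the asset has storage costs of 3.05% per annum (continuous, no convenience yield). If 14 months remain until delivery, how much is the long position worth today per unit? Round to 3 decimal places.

-$0.430 per bushel

Current fair forward for the remaining 14 months: F = S·e^((r + u)·T), (r + u) = 0.0739 + 0.0305 = 0.1044
F = 4.519 · e^(0.1044 × 14/12) = 4.519 × 1.129528 = 5.1043
Value of long forward = (F − K)·e^(−rT) = (5.1043 − 5.573) · e^(−0.0739·14/12)
= -0.4687 × 0.917395 = -0.430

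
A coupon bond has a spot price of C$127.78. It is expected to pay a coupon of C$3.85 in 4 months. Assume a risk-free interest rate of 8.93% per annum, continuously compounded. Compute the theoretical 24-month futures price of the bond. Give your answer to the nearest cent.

C$148.30

PV(coupons) I = 3.85·e^(−0.0893·4/12)
I = 3.7371
F = (S − I)·e^(rT) = (127.78 − 3.7371) · e^(0.0893·24/12)
= 124.0429 · e^0.178600 = 124.0429 × 1.195542 = C$148.30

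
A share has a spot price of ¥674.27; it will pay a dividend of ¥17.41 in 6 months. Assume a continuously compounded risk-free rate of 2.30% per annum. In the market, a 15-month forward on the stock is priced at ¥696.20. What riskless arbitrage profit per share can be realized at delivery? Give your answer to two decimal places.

¥19.98 per share

PV(dividends) I = 17.41·e^(−0.0230·6/12) = 17.2109
Fair forward F* = (S − I)·e^(rT) = (674.27 − 17.2109)·e^0.028750 = 657.0591 × 1.029167 = 676.2235
Market ¥696.20 > fair 676.2235: forward overpriced → cash-and-carry (borrow at r, buy the stock and collect the dividends, short the forward).
Profit at T = |F_mkt − F*| = |696.20 − 676.2235| = ¥19.98 per share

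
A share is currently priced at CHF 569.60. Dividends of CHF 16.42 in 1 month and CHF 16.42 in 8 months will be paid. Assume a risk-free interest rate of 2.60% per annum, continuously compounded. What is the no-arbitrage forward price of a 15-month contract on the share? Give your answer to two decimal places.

CHF 554.82

PV(dividends) I = 16.42·e^(−0.0260·1/12) + 16.42·e^(−0.0260·8/12)
I = 16.3845 + 16.1378 = 32.5223
F = (S − I)·e^(rT) = (569.60 − 32.5223) · e^(0.0260·15/12)
= 537.0777 · e^0.032500 = 537.0777 × 1.033034 = CHF 554.82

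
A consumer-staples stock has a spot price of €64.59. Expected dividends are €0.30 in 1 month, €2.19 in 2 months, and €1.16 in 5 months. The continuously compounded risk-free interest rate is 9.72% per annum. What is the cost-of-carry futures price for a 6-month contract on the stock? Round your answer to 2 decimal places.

PV(dividends) I = 0.30·e^(−0.0972·1/12) + 2.19·e^(−0.0972·2/12) + 1.16·e^(−0.0972·5/12)
I = 0.2976 + 2.1548 + 1.1140 = 3.5664
F = (S − I)·e^(rT) = (64.59 − 3.5664) · e^(0.0972·6/12)
= 61.0236 · e^0.048600 = 61.0236 × 1.049800 = €64.06

€64.06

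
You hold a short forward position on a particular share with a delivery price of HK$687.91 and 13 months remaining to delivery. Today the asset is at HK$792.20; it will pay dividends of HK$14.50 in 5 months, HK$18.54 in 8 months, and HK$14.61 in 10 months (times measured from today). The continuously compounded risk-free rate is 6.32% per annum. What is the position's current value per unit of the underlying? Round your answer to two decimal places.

PV(remaining dividends) I = 14.50·e^(−0.0632·5/12) + 18.54·e^(−0.0632·8/12) + 14.61·e^(−0.0632·10/12) = 45.7587
Current forward F = (S − I)·e^(rT) = (792.20 − 45.7587)·e^(0.0632·13/12) = 746.4413 × 1.070865 = 799.3379
Value (long) = (F − K)·e^(−rT) = (799.3379 − 687.91) × 0.933825 = 104.0542
Short position value = −(long value) = -HK$104.05

-HK$104.05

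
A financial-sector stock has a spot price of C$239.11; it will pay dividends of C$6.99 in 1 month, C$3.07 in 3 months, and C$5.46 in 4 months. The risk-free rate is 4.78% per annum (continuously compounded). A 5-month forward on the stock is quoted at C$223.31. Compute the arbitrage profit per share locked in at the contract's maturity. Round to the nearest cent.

C$4.93 per share

PV(dividends) I = 6.99·e^(−0.0478·1/12) + 3.07·e^(−0.0478·3/12) + 5.46·e^(−0.0478·4/12) = 15.3694
Fair forward F* = (S − I)·e^(rT) = (239.11 − 15.3694)·e^0.019917 = 223.7406 × 1.020117 = 228.2416
Market C$223.31 < fair 228.2416: forward underpriced → reverse cash-and-carry (short the stock, invest proceeds at r, pay the dividends, go long the forward).
Profit at T = |F_mkt − F*| = |223.31 − 228.2416| = C$4.93 per share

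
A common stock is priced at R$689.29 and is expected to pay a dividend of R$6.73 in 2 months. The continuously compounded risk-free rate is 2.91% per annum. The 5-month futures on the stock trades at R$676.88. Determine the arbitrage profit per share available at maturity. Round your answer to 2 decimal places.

PV(dividends) I = 6.73·e^(−0.0291·2/12) = 6.6974
Fair futures F* = (S − I)·e^(rT) = (689.29 − 6.6974)·e^0.012125 = 682.5926 × 1.012199 = 690.9195
Market R$676.88 < fair 690.9195: forward underpriced → reverse cash-and-carry (short the stock, invest proceeds at r, pay the dividends, go long the forward).
Profit at T = |F_mkt − F*| = |676.88 − 690.9195| = R$14.04 per share

R$14.04 per share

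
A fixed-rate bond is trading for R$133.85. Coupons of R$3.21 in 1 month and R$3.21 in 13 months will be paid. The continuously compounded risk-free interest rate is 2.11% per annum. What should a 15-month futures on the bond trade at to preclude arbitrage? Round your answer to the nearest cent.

PV(coupons) I = 3.21·e^(−0.0211·1/12) + 3.21·e^(−0.0211·13/12)
I = 3.2044 + 3.1375 = 6.3419
F = (S − I)·e^(rT) = (133.85 − 6.3419) · e^(0.0211·15/12)
= 127.5081 · e^0.026375 = 127.5081 × 1.026726 = R$130.92

R$130.92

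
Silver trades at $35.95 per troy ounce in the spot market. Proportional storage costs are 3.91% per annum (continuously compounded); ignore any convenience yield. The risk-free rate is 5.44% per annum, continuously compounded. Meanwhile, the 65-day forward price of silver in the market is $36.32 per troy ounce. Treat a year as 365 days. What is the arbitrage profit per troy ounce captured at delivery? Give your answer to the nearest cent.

Fair forward: F* = S·e^(carry·T), with carry = (r + u) = 0.0544 + 0.0391 = 0.0935
F* = 35.95 · e^(0.0935 × 65/365) = 35.95 · e^0.016651 = 35.95 × 1.016790 = $36.5536
Market $36.32 < fair $36.5536: forward underpriced → reverse cash-and-carry (short spot, go long the forward).
At maturity, profit = |F_mkt − F*| = |36.32 − 36.5536| = $0.23 per troy ounce

$0.23 per troy ounce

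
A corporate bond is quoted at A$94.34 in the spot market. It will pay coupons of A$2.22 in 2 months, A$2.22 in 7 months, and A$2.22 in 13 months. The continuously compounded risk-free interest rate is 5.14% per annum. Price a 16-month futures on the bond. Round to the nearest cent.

PV(coupons) I = 2.22·e^(−0.0514·2/12) + 2.22·e^(−0.0514·7/12) + 2.22·e^(−0.0514·13/12)
I = 2.2011 + 2.1544 + 2.0998 = 6.4553
F = (S − I)·e^(rT) = (94.34 − 6.4553) · e^(0.0514·16/12)
= 87.8847 · e^0.068533 = 87.8847 × 1.070936 = A$94.12

A$94.12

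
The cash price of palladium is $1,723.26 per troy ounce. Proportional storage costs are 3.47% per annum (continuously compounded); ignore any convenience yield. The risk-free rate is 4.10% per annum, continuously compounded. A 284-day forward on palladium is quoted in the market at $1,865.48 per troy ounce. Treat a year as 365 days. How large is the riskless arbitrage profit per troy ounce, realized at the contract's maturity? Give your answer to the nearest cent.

$37.67 per troy ounce

Fair forward: F* = S·e^(carry·T), with carry = (r + u) = 0.0410 + 0.0347 = 0.0757
F* = 1723.26 · e^(0.0757 × 284/365) = 1723.26 · e^0.05890082 = 1723.26 × 1.06067004 = $1827.8103
Market $1865.48 > fair $1827.8103: forward overpriced → cash-and-carry (buy spot, short the forward).
At maturity, profit = |F_mkt − F*| = |1865.48 − 1827.8103| = $37.67 per troy ounce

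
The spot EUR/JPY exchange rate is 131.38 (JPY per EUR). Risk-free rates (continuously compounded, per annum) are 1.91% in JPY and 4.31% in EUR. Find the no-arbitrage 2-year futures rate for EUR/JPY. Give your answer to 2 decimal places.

125.22

F = S·e^((r_JPY − r_EUR)T) = 131.38 · e^((0.0191 − 0.0431) × 2)
= 131.38 · e^-0.048000 = 131.38 × 0.953134
F = 125.22 JPY per EUR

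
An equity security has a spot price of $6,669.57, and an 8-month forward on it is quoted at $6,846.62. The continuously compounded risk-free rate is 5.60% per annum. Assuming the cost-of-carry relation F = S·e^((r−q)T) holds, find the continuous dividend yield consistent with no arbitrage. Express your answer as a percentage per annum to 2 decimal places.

From F = S·e^((r−q)T): (r − q) = ln(F/S)/T
ln(6846.62/6669.57) = ln(1.026546) = 0.026200
(r − q) = 0.026200 / (8/12) = 0.039300
q = r − ln(F/S)/T = 0.0560 − 0.039300 = 0.016700
q = 1.67%

1.67%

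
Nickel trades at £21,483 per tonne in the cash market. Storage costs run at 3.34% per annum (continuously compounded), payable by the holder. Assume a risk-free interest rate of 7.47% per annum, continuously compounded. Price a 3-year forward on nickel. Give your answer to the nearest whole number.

£29,712 per tonne

Net carry = r + u − y = 0.0747 + 0.0334 − 0.0000 = 0.1081
F = S·e^((r+u−y)T) = 21483 · e^(0.1081 × 3) = 21483 · e^0.324300
= 21483 × 1.383062 = £29,712 per tonne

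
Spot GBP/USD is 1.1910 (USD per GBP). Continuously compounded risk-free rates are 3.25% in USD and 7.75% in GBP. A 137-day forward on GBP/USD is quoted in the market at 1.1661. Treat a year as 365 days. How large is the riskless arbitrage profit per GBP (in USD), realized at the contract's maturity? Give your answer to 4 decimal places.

Fair forward: F* = S·e^(carry·T), with carry = (r_USD − r_GBP) = 0.0325 − 0.0775 = -0.0450
F* = 1.1910 · e^(-0.0450 × 137/365) = 1.1910 · e^-0.016890 = 1.1910 × 0.983252 = 1.1711
Market 1.1661 < fair 1.1711: forward underpriced → reverse cash-and-carry (short spot, go long the forward).
At maturity, profit = |F_mkt − F*| = |1.1661 − 1.1711| = 0.0050 per GBP (in USD)

0.0050 per GBP (in USD)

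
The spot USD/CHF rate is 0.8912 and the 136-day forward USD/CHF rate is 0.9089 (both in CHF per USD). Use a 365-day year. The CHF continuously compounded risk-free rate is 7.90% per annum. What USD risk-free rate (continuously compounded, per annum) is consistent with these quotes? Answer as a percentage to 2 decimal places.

2.62%

F = S·e^((r_CHF − r_USD)T) ⇒ r_USD = r_CHF − ln(F/S)/T
ln(0.9089/0.8912) = 0.019666; /(136/365) = 0.052780
r_USD = 0.0790 − 0.052780 = 0.026220
r_USD = 2.62%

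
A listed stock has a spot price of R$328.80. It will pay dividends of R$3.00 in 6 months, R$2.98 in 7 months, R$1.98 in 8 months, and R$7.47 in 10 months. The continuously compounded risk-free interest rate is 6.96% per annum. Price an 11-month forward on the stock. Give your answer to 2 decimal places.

PV(dividends) I = 3.00·e^(−0.0696·6/12) + 2.98·e^(−0.0696·7/12) + 1.98·e^(−0.0696·8/12) + 7.47·e^(−0.0696·10/12)
I = 2.8974 + 2.8614 + 1.8902 + 7.0491 = 14.6981
F = (S − I)·e^(rT) = (328.80 − 14.6981) · e^(0.0696·11/12)
= 314.1019 · e^0.063800 = 314.1019 × 1.065879 = R$334.79

R$334.79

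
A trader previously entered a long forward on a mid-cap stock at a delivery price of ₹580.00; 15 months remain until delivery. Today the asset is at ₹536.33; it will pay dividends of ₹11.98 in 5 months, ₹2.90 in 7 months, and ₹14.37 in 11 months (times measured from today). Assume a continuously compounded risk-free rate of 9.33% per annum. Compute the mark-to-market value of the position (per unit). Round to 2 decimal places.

-₹7.28

PV(remaining dividends) I = 11.98·e^(−0.0933·5/12) + 2.90·e^(−0.0933·7/12) + 14.37·e^(−0.0933·11/12) = 27.4617
Current forward F = (S − I)·e^(rT) = (536.33 − 27.4617)·e^(0.0933·15/12) = 508.8683 × 1.123698 = 571.8143
Value (long) = (F − K)·e^(−rT) = (571.8143 − 580.00) × 0.889919 = -7.2846
Value = -₹7.28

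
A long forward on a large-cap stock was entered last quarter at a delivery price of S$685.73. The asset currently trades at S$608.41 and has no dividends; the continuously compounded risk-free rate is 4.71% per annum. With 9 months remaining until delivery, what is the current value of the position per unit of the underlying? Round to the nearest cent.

-S$53.52

Current fair forward for the remaining 9 months: F = S·e^(r·T), r = 0.0471
F = 608.41 · e^(0.0471 × 9/12) = 608.41 × 1.035956 = 630.2860
Value of long forward = (F − K)·e^(−rT) = (630.2860 − 685.73) · e^(−0.0471·9/12)
= -55.4440 × 0.965292 = -53.52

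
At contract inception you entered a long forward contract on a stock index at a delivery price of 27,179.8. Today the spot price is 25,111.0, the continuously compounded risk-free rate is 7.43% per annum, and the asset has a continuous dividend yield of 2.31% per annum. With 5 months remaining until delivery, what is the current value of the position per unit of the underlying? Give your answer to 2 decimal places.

Current fair forward for the remaining 5 months: F = S·e^((r − q)·T), (r − q) = 0.0743 − 0.0231 = 0.0512
F = 25111.0 · e^(0.0512 × 5/12) = 25111.0 × 1.02156252 = 25652.4564
Value of long forward = (F − K)·e^(−rT) = (25652.4564 − 27179.8) · e^(−0.0743·5/12)
= -1527.3436 × 0.96951597 = -1480.78

-1480.78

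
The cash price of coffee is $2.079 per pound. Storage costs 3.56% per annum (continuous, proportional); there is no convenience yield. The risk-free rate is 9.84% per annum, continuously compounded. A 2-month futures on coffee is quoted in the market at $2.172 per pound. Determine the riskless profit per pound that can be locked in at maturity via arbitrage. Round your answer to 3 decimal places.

Fair futures: F* = S·e^(carry·T), with carry = (r + u) = 0.0984 + 0.0356 = 0.1340
F* = 2.079 · e^(0.1340 × 2/12) = 2.079 · e^0.022333 = 2.079 × 1.022584 = $2.1260
Market $2.172 > fair $2.1260: forward overpriced → cash-and-carry (buy spot, short the forward).
At maturity, profit = |F_mkt − F*| = |2.172 − 2.1260| = $0.046 per pound

$0.046 per pound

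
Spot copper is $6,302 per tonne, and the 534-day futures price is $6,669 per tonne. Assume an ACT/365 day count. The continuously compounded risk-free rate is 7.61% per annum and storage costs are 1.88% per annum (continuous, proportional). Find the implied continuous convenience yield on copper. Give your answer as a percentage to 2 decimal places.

5.62%

F = S·e^((r+u−y)T) ⇒ (r+u−y) = ln(F/S)/T
ln(6669/6302) = 0.056603; /T ⇒ 0.038689
y = r + u − ln(F/S)/T = 0.0761 + 0.0188 − 0.038689 = 0.056211
y = 5.62%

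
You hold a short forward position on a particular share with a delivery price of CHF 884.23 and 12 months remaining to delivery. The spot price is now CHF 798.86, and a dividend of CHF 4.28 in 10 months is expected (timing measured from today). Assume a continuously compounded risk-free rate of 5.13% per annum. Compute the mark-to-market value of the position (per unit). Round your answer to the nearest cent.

CHF 45.25

PV(remaining dividends) I = 4.28·e^(−0.0513·10/12) = 4.1009
Current forward F = (S − I)·e^(rT) = (798.86 − 4.1009)·e^(0.0513·12/12) = 794.7591 × 1.052639 = 836.5944
Value (long) = (F − K)·e^(−rT) = (836.5944 − 884.23) × 0.949994 = -45.2535
Short position value = −(long value) = CHF 45.25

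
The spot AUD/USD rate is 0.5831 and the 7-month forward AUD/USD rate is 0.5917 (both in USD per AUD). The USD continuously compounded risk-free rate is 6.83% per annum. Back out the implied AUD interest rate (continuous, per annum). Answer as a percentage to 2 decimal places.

4.32%

F = S·e^((r_USD − r_AUD)T) ⇒ r_AUD = r_USD − ln(F/S)/T
ln(0.5917/0.5831) = 0.014641; /(7/12) = 0.025099
r_AUD = 0.0683 − 0.025099 = 0.043201
r_AUD = 4.32%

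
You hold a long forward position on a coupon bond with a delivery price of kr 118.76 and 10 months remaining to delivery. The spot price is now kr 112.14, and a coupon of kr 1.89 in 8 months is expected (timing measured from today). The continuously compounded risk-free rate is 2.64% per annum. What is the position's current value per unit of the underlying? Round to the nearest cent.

PV(remaining coupons) I = 1.89·e^(−0.0264·8/12) = 1.8570
Current forward F = (S − I)·e^(rT) = (112.14 − 1.8570)·e^(0.0264·10/12) = 110.2830 × 1.022244 = 112.7361
Value (long) = (F − K)·e^(−rT) = (112.7361 − 118.76) × 0.978240 = -5.8928
Value = -kr 5.89

-kr 5.89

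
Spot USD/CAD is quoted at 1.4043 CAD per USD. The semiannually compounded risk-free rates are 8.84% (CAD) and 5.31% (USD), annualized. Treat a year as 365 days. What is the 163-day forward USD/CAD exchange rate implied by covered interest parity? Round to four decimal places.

By covered interest parity, F = S · (1+r_CAD/2)^(2T) / (1+r_USD/2)^(2T)
= 1.4043 × 1.039386 / 1.023680 = 1.4043 × 1.015343
F = 1.4258 CAD per USD

1.4258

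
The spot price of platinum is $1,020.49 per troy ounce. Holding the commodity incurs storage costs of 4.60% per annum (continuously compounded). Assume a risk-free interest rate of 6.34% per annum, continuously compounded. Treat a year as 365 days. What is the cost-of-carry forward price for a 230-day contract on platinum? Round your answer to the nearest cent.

$1,093.32 per troy ounce

Net carry = r + u − y = 0.0634 + 0.0460 − 0.0000 = 0.1094
F = S·e^((r+u−y)T) = 1020.49 · e^(0.1094 × 230/365) = 1020.49 · e^0.06893699
= 1020.49 × 1.07136870 = $1,093.32 per troy ounce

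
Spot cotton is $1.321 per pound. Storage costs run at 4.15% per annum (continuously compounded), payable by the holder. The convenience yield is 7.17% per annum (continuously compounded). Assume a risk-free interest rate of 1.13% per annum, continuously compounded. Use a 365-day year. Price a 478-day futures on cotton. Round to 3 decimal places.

$1.289 per pound

Net carry = r + u − y = 0.0113 + 0.0415 − 0.0717 = -0.0189
F = S·e^((r+u−y)T) = 1.321 · e^(-0.0189 × 478/365) = 1.321 · e^-0.024751
= 1.321 × 0.975553 = $1.289 per pound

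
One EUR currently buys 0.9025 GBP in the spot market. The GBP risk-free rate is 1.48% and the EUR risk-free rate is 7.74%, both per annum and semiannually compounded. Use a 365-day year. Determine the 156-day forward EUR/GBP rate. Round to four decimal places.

By covered interest parity, F = S · (1+r_GBP/2)^(2T) / (1+r_EUR/2)^(2T)
= 0.9025 × 1.006322 / 1.032989 = 0.9025 × 0.974185
F = 0.8792 GBP per EUR

0.8792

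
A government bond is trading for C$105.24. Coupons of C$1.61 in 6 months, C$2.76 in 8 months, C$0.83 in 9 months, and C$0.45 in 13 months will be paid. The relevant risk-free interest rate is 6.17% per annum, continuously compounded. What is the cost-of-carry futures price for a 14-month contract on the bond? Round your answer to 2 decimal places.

PV(coupons) I = 1.61·e^(−0.0617·6/12) + 2.76·e^(−0.0617·8/12) + 0.83·e^(−0.0617·9/12) + 0.45·e^(−0.0617·13/12)
I = 1.5611 + 2.6488 + 0.7925 + 0.4209 = 5.4233
F = (S − I)·e^(rT) = (105.24 − 5.4233) · e^(0.0617·14/12)
= 99.8167 · e^0.071983 = 99.8167 × 1.074637 = C$107.27

C$107.27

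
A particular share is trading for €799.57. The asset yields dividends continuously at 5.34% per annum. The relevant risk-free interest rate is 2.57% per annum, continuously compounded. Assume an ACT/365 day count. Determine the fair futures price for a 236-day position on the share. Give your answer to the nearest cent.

F = S·e^((r − q)T) = 799.57 · e^((0.0257 − 0.0534) × 236/365)
= 799.57 · e^-0.017910 = 799.57 × 0.982249
F = €785.38

€785.38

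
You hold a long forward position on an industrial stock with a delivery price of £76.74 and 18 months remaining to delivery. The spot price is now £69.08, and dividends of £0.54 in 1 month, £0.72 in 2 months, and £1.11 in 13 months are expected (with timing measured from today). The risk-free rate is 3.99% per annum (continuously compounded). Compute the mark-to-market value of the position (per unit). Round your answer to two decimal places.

PV(remaining dividends) I = 0.54·e^(−0.0399·1/12) + 0.72·e^(−0.0399·2/12) + 1.11·e^(−0.0399·13/12) = 2.3165
Current forward F = (S − I)·e^(rT) = (69.08 − 2.3165)·e^(0.0399·18/12) = 66.7635 × 1.061677 = 70.8813
Value (long) = (F − K)·e^(−rT) = (70.8813 − 76.74) × 0.941906 = -5.5183
Value = -£5.52

-£5.52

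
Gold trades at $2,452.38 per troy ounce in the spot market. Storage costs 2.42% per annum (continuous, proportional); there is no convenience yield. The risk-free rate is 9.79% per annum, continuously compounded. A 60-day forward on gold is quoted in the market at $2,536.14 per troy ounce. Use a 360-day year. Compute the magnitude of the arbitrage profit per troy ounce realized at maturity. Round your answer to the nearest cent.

$33.34 per troy ounce

Fair forward: F* = S·e^(carry·T), with carry = (r + u) = 0.0979 + 0.0242 = 0.1221
F* = 2452.38 · e^(0.1221 × 60/360) = 2452.38 · e^0.02035000 = 2452.38 × 1.02055847 = $2502.7972
Market $2536.14 > fair $2502.7972: forward overpriced → cash-and-carry (buy spot, short the forward).
At maturity, profit = |F_mkt − F*| = |2536.14 − 2502.7972| = $33.34 per troy ounce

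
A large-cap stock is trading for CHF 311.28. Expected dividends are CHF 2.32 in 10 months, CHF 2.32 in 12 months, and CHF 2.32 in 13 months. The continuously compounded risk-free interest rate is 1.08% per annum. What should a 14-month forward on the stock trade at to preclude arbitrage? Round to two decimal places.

PV(dividends) I = 2.32·e^(−0.0108·10/12) + 2.32·e^(−0.0108·12/12) + 2.32·e^(−0.0108·13/12)
I = 2.2992 + 2.2951 + 2.2930 = 6.8873
F = (S − I)·e^(rT) = (311.28 − 6.8873) · e^(0.0108·14/12)
= 304.3927 · e^0.012600 = 304.3927 × 1.012680 = CHF 308.25

CHF 308.25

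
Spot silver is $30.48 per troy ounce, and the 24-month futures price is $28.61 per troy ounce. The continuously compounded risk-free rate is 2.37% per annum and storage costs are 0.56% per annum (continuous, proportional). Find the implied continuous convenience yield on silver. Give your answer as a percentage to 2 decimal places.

F = S·e^((r+u−y)T) ⇒ (r+u−y) = ln(F/S)/T
ln(28.61/30.48) = -0.063314; /T ⇒ -0.031657
y = r + u − ln(F/S)/T = 0.0237 + 0.0056 + 0.031657 = 0.060957
y = 6.10%

6.10%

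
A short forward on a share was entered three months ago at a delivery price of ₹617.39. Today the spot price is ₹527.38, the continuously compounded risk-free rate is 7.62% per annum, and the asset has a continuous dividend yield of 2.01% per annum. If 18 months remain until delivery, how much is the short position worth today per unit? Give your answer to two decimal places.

Current fair forward for the remaining 18 months: F = S·e^((r − q)·T), (r − q) = 0.0762 − 0.0201 = 0.0561
F = 527.38 · e^(0.0561 × 18/12) = 527.38 × 1.087792 = 573.6797
Value of long forward = (F − K)·e^(−rT) = (573.6797 − 617.39) · e^(−0.0762·18/12)
= -43.7103 × 0.891990 = -38.99
Short position value = −(long value) = ₹38.99

₹38.99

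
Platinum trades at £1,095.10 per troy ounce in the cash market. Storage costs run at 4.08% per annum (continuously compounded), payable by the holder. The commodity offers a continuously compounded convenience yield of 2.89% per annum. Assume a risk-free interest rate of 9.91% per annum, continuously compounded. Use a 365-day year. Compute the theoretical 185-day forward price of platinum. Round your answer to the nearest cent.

£1,158.48 per troy ounce

Net carry = r + u − y = 0.0991 + 0.0408 − 0.0289 = 0.1110
F = S·e^((r+u−y)T) = 1095.10 · e^(0.1110 × 185/365) = 1095.10 · e^0.05626027
= 1095.10 × 1.05787298 = £1,158.48 per troy ounce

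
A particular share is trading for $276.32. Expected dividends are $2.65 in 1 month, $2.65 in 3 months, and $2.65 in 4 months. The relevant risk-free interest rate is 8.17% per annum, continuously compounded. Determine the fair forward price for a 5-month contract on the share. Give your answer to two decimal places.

PV(dividends) I = 2.65·e^(−0.0817·1/12) + 2.65·e^(−0.0817·3/12) + 2.65·e^(−0.0817·4/12)
I = 2.6320 + 2.5964 + 2.5788 = 7.8072
F = (S − I)·e^(rT) = (276.32 − 7.8072) · e^(0.0817·5/12)
= 268.5128 · e^0.034042 = 268.5128 × 1.034628 = $277.81

$277.81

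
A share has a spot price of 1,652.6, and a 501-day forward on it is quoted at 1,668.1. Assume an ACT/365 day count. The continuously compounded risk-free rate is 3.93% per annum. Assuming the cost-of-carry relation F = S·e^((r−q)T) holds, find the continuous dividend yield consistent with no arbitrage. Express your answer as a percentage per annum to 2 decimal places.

From F = S·e^((r−q)T): (r − q) = ln(F/S)/T
ln(1668.1/1652.6) = ln(1.009379) = 0.009335
(r − q) = 0.009335 / (501/365) = 0.006801
q = r − ln(F/S)/T = 0.0393 − 0.006801 = 0.032499
q = 3.25%

3.25%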